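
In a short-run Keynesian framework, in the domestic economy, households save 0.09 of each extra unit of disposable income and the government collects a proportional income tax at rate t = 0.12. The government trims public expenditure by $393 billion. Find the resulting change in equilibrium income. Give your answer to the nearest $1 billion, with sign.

MPC = 1 − MPS = 1 − 0.09 = 0.91.
Expenditure multiplier = 1/(1 − c(1−t)) = 1/(1 − 0.91×0.88) = 1/0.1992 ≈ 5.02.
ΔY = k × ΔG = (−$393 billion) / 0.1992 ≈ −$1,973 billion.

−$1,973 billion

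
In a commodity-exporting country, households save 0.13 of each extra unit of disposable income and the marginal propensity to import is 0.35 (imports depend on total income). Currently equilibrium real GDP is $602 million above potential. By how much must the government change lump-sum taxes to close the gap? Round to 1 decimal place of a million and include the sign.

+$332.1 million

MPC = 1 − MPS = 1 − 0.13 = 0.87.
Spending multiplier = 1/(1 − c + m) = 1/(1 − 0.87 + 0.35) = 1/0.48 ≈ 2.083.
Tax multiplier = −c·k = −0.87/0.48 ≈ −1.813. Need ΔY = −$602 million, so ΔT = ΔY/(−c·k) = −(−$602 million) × 0.48 / 0.87 ≈ +$332.1 million.
The government should raise lump-sum taxes by $332.1 million.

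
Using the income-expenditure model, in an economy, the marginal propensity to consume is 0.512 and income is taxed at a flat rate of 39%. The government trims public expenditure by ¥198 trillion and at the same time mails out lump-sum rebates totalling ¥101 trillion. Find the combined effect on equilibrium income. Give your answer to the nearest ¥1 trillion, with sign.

−¥213 trillion

Expenditure multiplier = 1/(1 − c(1−t)) = 1/(1 − 0.512×0.61) = 1/0.68768 ≈ 1.454.
ΔG contributes k·ΔG = (−¥198 trillion) / 0.68768 ≈ −¥287.9 trillion.
ΔT of −¥101 trillion changes first-round spending by −c·ΔT = +¥51.712 trillion, contributing k·(−c·ΔT) = (+¥51.712 trillion) / 0.68768 ≈ +¥75.2 trillion.
Net ΔY = k(ΔG − c·ΔT) = (−¥146.288 trillion) / 0.68768 ≈ −¥213 trillion.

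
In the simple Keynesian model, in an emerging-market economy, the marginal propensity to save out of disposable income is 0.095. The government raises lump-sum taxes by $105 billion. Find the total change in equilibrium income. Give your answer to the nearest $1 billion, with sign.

MPC = 1 − MPS = 1 − 0.095 = 0.905.
A lump-sum tax change of +$105 billion shifts disposable income by −$105 billion; first-round consumption changes by −c × ΔT = −0.905 × (+$105 billion) = −$95.025 billion.
Expenditure multiplier = 1/(1 − MPC) = 1/(1 − 0.905) = 1/0.095 ≈ 10.526.
The tax multiplier is −c × k ≈ −9.526, so ΔY = k × (−c·ΔT) = (−$95.025 billion) / 0.095 ≈ −$1,000 billion.

−$1,000 billion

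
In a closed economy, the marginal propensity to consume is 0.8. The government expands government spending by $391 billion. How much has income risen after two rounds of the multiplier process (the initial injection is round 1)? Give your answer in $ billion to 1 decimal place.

Round 1 adds ΔG = $391 billion; each later round is MPC = 0.8 times the previous.
After 2 rounds: 391 + 312.8 = ΔG·(1 − c^2)/(1 − c) = 391 × (1 − 0.64)/0.2 = $703.8 billion.

$703.8 billion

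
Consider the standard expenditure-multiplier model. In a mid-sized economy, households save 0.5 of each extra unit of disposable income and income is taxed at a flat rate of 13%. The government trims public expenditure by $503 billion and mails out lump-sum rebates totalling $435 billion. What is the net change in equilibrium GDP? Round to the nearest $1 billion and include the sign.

−$505 billion

MPC = 1 − MPS = 1 − 0.5 = 0.5.
Expenditure multiplier = 1/(1 − c(1−t)) = 1/(1 − 0.5×0.87) = 1/0.565 ≈ 1.77.
ΔG contributes k·ΔG = (−$503 billion) / 0.565 ≈ −$890.3 billion.
ΔT of −$435 billion changes first-round spending by −c·ΔT = +$217.5 billion, contributing k·(−c·ΔT) = (+$217.5 billion) / 0.565 ≈ +$385 billion.
Net ΔY = k(ΔG − c·ΔT) = (−$285.5 billion) / 0.565 ≈ −$505 billion.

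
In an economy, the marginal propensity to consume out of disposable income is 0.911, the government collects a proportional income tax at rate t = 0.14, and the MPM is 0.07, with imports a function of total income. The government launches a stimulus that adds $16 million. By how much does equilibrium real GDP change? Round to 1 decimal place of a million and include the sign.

Expenditure multiplier = 1/(1 − c(1−t) + m) = 1/(1 − 0.911×0.86 + 0.07) = 1/0.28654 ≈ 3.49.
ΔY = k × ΔG = (+$16 million) / 0.28654 ≈ +$55.8 million.

+$55.8 million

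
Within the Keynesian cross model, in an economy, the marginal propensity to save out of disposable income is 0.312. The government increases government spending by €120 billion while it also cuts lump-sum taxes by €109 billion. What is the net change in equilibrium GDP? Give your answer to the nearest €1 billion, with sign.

+€625 billion

MPC = 1 − MPS = 1 − 0.312 = 0.688.
Expenditure multiplier = 1/(1 − MPC) = 1/(1 − 0.688) = 1/0.312 ≈ 3.205.
ΔG contributes k·ΔG = (+€120 billion) / 0.312 ≈ +€384.6 billion.
ΔT of −€109 billion changes first-round spending by −c·ΔT = +€74.992 billion, contributing k·(−c·ΔT) = (+€74.992 billion) / 0.312 ≈ +€240.4 billion.
Net ΔY = k(ΔG − c·ΔT) = (+€194.992 billion) / 0.312 ≈ +€625 billion.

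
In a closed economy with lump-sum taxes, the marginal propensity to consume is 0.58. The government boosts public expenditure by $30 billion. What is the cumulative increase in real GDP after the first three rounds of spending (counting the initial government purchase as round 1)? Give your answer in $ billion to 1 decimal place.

Round 1 adds ΔG = $30 billion; each later round is MPC = 0.58 times the previous.
After 3 rounds: 30 + 17.4 + 10.092 = ΔG·(1 − c^3)/(1 − c) = 30 × (1 − 0.195112)/0.42 ≈ $57.5 billion.

$57.5 billion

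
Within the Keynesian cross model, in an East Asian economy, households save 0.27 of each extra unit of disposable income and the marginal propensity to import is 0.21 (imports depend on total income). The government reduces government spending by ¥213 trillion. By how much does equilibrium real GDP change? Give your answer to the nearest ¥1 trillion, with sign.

MPC = 1 − MPS = 1 − 0.27 = 0.73.
Government-spending multiplier = 1/(1 − c + m) = 1/(1 − 0.73 + 0.21) = 1/0.48 ≈ 2.083.
ΔY = k × ΔG = (−¥213 trillion) / 0.48 ≈ −¥444 trillion.

−¥444 trillion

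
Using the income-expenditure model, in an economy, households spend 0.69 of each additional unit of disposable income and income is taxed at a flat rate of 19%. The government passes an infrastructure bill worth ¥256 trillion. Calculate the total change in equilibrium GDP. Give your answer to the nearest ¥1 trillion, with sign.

+¥580 trillion

Spending multiplier = 1/(1 − c(1−t)) = 1/(1 − 0.69×0.81) = 1/0.4411 ≈ 2.267.
ΔY = k × ΔG = (+¥256 trillion) / 0.4411 ≈ +¥580 trillion.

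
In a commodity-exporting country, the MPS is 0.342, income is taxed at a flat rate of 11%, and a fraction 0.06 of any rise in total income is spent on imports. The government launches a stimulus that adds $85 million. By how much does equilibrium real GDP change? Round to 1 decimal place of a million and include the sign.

MPC = 1 − MPS = 1 − 0.342 = 0.658.
Spending multiplier = 1/(1 − c(1−t) + m) = 1/(1 − 0.658×0.89 + 0.06) = 1/0.47438 ≈ 2.108.
ΔY = k × ΔG = (+$85 million) / 0.47438 ≈ +$179.2 million.

+$179.2 million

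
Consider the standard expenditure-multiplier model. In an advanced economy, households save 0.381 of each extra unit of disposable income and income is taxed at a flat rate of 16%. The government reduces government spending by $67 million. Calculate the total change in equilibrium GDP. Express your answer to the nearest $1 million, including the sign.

MPC = 1 − MPS = 1 − 0.381 = 0.619.
Expenditure multiplier = 1/(1 − c(1−t)) = 1/(1 − 0.619×0.84) = 1/0.48004 ≈ 2.083.
ΔY = k × ΔG = (−$67 million) / 0.48004 ≈ −$140 million.

−$140 million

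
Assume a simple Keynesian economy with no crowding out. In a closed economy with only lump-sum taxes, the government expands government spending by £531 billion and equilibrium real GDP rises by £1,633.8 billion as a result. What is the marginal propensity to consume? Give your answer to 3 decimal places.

Implied spending multiplier k = ΔY/ΔG = 1,633.8/531 ≈ 3.0768.
Since k = 1/(1 − MPC), MPC = 1 − 1/k = 1 − ΔG/ΔY = 1 − 531/1,633.8 ≈ 0.675.

0.675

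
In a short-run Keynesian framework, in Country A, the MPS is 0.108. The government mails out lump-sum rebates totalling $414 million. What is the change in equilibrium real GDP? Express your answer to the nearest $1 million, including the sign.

MPC = 1 − MPS = 1 − 0.108 = 0.892.
A lump-sum tax change of −$414 million shifts disposable income by +$414 million; first-round consumption changes by −c × ΔT = −0.892 × (−$414 million) = +$369.288 million.
Expenditure multiplier = 1/(1 − MPC) = 1/(1 − 0.892) = 1/0.108 ≈ 9.259.
The tax multiplier is −c × k ≈ −8.259, so ΔY = k × (−c·ΔT) = (+$369.288 million) / 0.108 ≈ +$3,419 million.

+$3,419 million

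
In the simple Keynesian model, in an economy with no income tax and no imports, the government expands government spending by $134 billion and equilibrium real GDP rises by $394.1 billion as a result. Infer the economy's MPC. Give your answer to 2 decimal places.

Implied spending multiplier k = ΔY/ΔG = 394.1/134 ≈ 2.941.
Since k = 1/(1 − MPC), MPC = 1 − 1/k = 1 − ΔG/ΔY = 1 − 134/394.1 ≈ 0.66.

0.66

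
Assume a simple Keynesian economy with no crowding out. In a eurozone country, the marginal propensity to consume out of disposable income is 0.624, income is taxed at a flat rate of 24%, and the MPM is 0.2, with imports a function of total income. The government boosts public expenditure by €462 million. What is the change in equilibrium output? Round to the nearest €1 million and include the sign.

+€637 million

Expenditure multiplier = 1/(1 − c(1−t) + m) = 1/(1 − 0.624×0.76 + 0.2) = 1/0.72576 ≈ 1.378.
ΔY = k × ΔG = (+€462 million) / 0.72576 ≈ +€637 million.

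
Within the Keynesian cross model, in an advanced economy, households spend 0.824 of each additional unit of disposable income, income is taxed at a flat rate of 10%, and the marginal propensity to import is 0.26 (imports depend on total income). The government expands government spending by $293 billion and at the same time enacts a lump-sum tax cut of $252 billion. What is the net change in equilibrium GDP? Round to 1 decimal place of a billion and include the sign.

+$965.8 billion

Expenditure multiplier = 1/(1 − c(1−t) + m) = 1/(1 − 0.824×0.9 + 0.26) = 1/0.5184 ≈ 1.929.
ΔG contributes k·ΔG = (+$293 billion) / 0.5184 ≈ +$565.2 billion.
ΔT of −$252 billion changes first-round spending by −c·ΔT = +$207.648 billion, contributing k·(−c·ΔT) = (+$207.648 billion) / 0.5184 ≈ +$400.6 billion.
Net ΔY = k(ΔG − c·ΔT) = (+$500.648 billion) / 0.5184 ≈ +$965.8 billion.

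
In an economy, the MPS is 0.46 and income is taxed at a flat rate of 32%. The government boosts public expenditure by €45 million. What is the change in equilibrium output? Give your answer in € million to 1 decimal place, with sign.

MPC = 1 − MPS = 1 − 0.46 = 0.54.
Spending multiplier = 1/(1 − c(1−t)) = 1/(1 − 0.54×0.68) = 1/0.6328 ≈ 1.58.
ΔY = k × ΔG = (+€45 million) / 0.6328 ≈ +€71.1 million.

+€71.1 million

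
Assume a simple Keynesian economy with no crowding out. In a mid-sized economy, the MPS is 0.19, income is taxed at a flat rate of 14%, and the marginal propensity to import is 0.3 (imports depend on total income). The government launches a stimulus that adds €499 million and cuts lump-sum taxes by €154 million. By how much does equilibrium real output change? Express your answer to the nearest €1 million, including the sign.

+€1,034 million

MPC = 1 − MPS = 1 − 0.19 = 0.81.
Expenditure multiplier = 1/(1 − c(1−t) + m) = 1/(1 − 0.81×0.86 + 0.3) = 1/0.6034 ≈ 1.657.
ΔG contributes k·ΔG = (+€499 million) / 0.6034 ≈ +€827 million.
ΔT of −€154 million changes first-round spending by −c·ΔT = +€124.74 million, contributing k·(−c·ΔT) = (+€124.74 million) / 0.6034 ≈ +€206.7 million.
Net ΔY = k(ΔG − c·ΔT) = (+€623.74 million) / 0.6034 ≈ +€1,034 million.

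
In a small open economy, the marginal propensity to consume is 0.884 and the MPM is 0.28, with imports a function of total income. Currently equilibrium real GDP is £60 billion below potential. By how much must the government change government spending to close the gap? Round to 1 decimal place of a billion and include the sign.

+£23.8 billion

Spending multiplier = 1/(1 − c + m) = 1/(1 − 0.884 + 0.28) = 1/0.396 ≈ 2.525.
Need ΔY = +£60 billion, so ΔG = ΔY/k = (+£60 billion) × 0.396 ≈ +£23.8 billion.
The government should increase government spending by £23.8 billion.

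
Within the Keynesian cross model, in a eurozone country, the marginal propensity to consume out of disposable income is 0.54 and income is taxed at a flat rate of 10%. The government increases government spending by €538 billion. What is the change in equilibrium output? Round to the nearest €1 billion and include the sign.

Government-spending multiplier = 1/(1 − c(1−t)) = 1/(1 − 0.54×0.9) = 1/0.514 ≈ 1.946.
ΔY = k × ΔG = (+€538 billion) / 0.514 ≈ +€1,047 billion.

+€1,047 billion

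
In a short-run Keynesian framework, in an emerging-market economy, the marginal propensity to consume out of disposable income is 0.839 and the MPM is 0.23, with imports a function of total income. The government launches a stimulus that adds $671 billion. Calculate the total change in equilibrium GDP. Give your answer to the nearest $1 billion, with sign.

+$1,716 billion

Expenditure multiplier = 1/(1 − c + m) = 1/(1 − 0.839 + 0.23) = 1/0.391 ≈ 2.558.
ΔY = k × ΔG = (+$671 billion) / 0.391 ≈ +$1,716 billion.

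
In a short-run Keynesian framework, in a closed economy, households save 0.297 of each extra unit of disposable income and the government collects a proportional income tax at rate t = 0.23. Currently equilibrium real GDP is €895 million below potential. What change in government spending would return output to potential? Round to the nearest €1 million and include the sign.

+€411 million

MPC = 1 − MPS = 1 − 0.297 = 0.703.
Spending multiplier = 1/(1 − c(1−t)) = 1/(1 − 0.703×0.77) = 1/0.45869 ≈ 2.18.
Need ΔY = +€895 million, so ΔG = ΔY/k = (+€895 million) × 0.45869 ≈ +€411 million.
The government should increase government spending by €411 million.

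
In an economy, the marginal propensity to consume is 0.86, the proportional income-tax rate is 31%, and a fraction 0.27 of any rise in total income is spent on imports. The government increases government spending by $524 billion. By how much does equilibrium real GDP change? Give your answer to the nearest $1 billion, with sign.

Spending multiplier = 1/(1 − c(1−t) + m) = 1/(1 − 0.86×0.69 + 0.27) = 1/0.6766 ≈ 1.478.
ΔY = k × ΔG = (+$524 billion) / 0.6766 ≈ +$774 billion.

+$774 billion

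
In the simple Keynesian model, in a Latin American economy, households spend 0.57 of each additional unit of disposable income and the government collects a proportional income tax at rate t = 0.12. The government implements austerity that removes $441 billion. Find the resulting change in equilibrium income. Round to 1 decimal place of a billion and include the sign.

Expenditure multiplier = 1/(1 − c(1−t)) = 1/(1 − 0.57×0.88) = 1/0.4984 ≈ 2.006.
ΔY = k × ΔG = (−$441 billion) / 0.4984 ≈ −$884.8 billion.

−$884.8 billion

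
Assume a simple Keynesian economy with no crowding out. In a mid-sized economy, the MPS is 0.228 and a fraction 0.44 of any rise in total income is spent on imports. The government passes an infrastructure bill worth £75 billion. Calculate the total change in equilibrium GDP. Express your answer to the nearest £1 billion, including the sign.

MPC = 1 − MPS = 1 − 0.228 = 0.772.
Spending multiplier = 1/(1 − c + m) = 1/(1 − 0.772 + 0.44) = 1/0.668 ≈ 1.497.
ΔY = k × ΔG = (+£75 billion) / 0.668 ≈ +£112 billion.

+£112 billion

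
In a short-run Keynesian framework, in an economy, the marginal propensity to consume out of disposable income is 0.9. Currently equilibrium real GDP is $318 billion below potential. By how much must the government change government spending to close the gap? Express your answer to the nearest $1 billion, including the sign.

+$32 billion

Spending multiplier = 1/(1 − MPC) = 1/(1 − 0.9) = 1/0.1 = 10.
Need ΔY = +$318 billion, so ΔG = ΔY/k = (+$318 billion) × 0.1 ≈ +$32 billion.
The government should increase government spending by $32 billion.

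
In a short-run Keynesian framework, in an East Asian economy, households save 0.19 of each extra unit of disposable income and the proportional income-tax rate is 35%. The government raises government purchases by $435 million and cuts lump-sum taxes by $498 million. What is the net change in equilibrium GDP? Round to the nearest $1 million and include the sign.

MPC = 1 − MPS = 1 − 0.19 = 0.81.
Expenditure multiplier = 1/(1 − c(1−t)) = 1/(1 − 0.81×0.65) = 1/0.4735 ≈ 2.112.
ΔG contributes k·ΔG = (+$435 million) / 0.4735 ≈ +$918.7 million.
ΔT of −$498 million changes first-round spending by −c·ΔT = +$403.38 million, contributing k·(−c·ΔT) = (+$403.38 million) / 0.4735 ≈ +$851.9 million.
Net ΔY = k(ΔG − c·ΔT) = (+$838.38 million) / 0.4735 ≈ +$1,771 million.

+$1,771 million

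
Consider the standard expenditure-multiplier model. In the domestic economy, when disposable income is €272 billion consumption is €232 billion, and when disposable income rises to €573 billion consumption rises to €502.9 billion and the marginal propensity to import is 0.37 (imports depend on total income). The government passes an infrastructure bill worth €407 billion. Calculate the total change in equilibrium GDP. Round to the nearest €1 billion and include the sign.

+€866 billion

MPC = ΔC/ΔYd = (502.9 − 232)/(573 − 272) = 270.9/301 = 0.9.
Spending multiplier = 1/(1 − c + m) = 1/(1 − 0.9 + 0.37) = 1/0.47 ≈ 2.128.
ΔY = k × ΔG = (+€407 billion) / 0.47 ≈ +€866 billion.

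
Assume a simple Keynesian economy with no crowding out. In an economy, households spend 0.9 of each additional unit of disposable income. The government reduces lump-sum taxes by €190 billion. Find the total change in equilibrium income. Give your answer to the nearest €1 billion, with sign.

A lump-sum tax change of −€190 billion shifts disposable income by +€190 billion; first-round consumption changes by −c × ΔT = −0.9 × (−€190 billion) = +€171 billion.
Expenditure multiplier = 1/(1 − MPC) = 1/(1 − 0.9) = 1/0.1 = 10.
The tax multiplier is −c × k = −9, so ΔY = k × (−c·ΔT) = (+€171 billion) / 0.1 = +€1,710 billion.

+€1,710 billion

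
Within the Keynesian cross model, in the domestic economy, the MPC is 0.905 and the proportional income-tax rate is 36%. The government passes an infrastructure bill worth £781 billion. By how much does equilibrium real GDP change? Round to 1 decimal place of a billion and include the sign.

Spending multiplier = 1/(1 − c(1−t)) = 1/(1 − 0.905×0.64) = 1/0.4208 ≈ 2.376.
ΔY = k × ΔG = (+£781 billion) / 0.4208 ≈ +£1,856 billion.

+£1,856.0 billion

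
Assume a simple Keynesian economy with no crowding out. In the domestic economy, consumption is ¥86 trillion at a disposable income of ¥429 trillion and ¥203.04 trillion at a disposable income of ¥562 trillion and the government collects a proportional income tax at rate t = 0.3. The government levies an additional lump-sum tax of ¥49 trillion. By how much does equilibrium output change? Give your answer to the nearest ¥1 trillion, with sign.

MPC = ΔC/ΔYd = (203.04 − 86)/(562 − 429) = 117.04/133 = 0.88.
A lump-sum tax change of +¥49 trillion shifts disposable income by −¥49 trillion; first-round consumption changes by −c × ΔT = −0.88 × (+¥49 trillion) = −¥43.12 trillion.
Expenditure multiplier = 1/(1 − c(1−t)) = 1/(1 − 0.88×0.7) = 1/0.384 ≈ 2.604.
The tax multiplier is −c × k ≈ −2.292, so ΔY = k × (−c·ΔT) = (−¥43.12 trillion) / 0.384 ≈ −¥112 trillion.

−¥112 trillion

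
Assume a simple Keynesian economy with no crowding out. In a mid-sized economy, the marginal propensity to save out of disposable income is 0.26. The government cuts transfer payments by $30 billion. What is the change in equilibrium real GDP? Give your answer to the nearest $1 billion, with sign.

MPC = 1 − MPS = 1 − 0.26 = 0.74.
The transfer change shifts disposable income by −$30 billion, so first-round consumption changes by c·ΔTR = 0.74 × (−$30 billion) = −$22.2 billion.
Expenditure multiplier = 1/(1 − MPC) = 1/(1 − 0.74) = 1/0.26 ≈ 3.846.
The transfer multiplier is c × k ≈ 2.846, so ΔY = k × (c·ΔTR) = (−$22.2 billion) / 0.26 ≈ −$85 billion.

−$85 billion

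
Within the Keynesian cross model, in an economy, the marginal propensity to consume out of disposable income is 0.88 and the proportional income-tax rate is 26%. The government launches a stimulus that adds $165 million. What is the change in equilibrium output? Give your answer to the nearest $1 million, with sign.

Expenditure multiplier = 1/(1 − c(1−t)) = 1/(1 − 0.88×0.74) = 1/0.3488 ≈ 2.867.
ΔY = k × ΔG = (+$165 million) / 0.3488 ≈ +$473 million.

+$473 million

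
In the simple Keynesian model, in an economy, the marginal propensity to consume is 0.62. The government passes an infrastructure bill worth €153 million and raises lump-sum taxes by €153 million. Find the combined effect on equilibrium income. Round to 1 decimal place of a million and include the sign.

Expenditure multiplier = 1/(1 − MPC) = 1/(1 − 0.62) = 1/0.38 ≈ 2.632.
ΔG contributes k·ΔG = (+€153 million) / 0.38 ≈ +€402.6 million.
ΔT of +€153 million changes first-round spending by −c·ΔT = −€94.86 million, contributing k·(−c·ΔT) = (−€94.86 million) / 0.38 ≈ −€249.6 million.
With ΔG = ΔT and no other leakages, the balanced-budget multiplier is 1, so ΔY = ΔG = +€153 million.

+€153.0 million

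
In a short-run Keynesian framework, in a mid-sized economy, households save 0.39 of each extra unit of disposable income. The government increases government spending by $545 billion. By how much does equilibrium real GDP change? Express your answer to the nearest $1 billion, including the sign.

MPC = 1 − MPS = 1 − 0.39 = 0.61.
Government-spending multiplier = 1/(1 − MPC) = 1/(1 − 0.61) = 1/0.39 ≈ 2.564.
ΔY = k × ΔG = (+$545 billion) / 0.39 ≈ +$1,397 billion.

+$1,397 billion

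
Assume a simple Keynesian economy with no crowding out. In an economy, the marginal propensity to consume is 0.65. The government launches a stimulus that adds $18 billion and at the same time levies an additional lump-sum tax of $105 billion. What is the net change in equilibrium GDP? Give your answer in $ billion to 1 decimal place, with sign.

Expenditure multiplier = 1/(1 − MPC) = 1/(1 − 0.65) = 1/0.35 ≈ 2.857.
ΔG contributes k·ΔG = (+$18 billion) / 0.35 ≈ +$51.4 billion.
ΔT of +$105 billion changes first-round spending by −c·ΔT = −$68.25 billion, contributing k·(−c·ΔT) = (−$68.25 billion) / 0.35 = −$195 billion.
Net ΔY = k(ΔG − c·ΔT) = (−$50.25 billion) / 0.35 ≈ −$143.6 billion.

−$143.6 billion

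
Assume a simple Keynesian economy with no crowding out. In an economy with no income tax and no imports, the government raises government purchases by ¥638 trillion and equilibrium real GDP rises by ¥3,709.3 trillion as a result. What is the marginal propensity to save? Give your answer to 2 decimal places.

0.17

Implied spending multiplier k = ΔY/ΔG = 3,709.3/638 ≈ 5.8139.
Since k = 1/(1 − MPC), MPC = 1 − 1/k = 1 − ΔG/ΔY = 1 − 638/3,709.3 ≈ 0.83.
MPS = 1 − MPC = 0.17.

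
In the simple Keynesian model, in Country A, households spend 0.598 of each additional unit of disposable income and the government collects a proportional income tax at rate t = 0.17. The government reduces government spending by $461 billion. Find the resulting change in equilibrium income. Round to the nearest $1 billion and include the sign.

Expenditure multiplier = 1/(1 − c(1−t)) = 1/(1 − 0.598×0.83) = 1/0.50366 ≈ 1.985.
ΔY = k × ΔG = (−$461 billion) / 0.50366 ≈ −$915 billion.

−$915 billion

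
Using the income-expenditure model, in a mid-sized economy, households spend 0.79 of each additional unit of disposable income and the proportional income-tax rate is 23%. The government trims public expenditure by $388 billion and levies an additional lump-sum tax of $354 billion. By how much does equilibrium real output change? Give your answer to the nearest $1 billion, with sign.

−$1,705 billion

Expenditure multiplier = 1/(1 − c(1−t)) = 1/(1 − 0.79×0.77) = 1/0.3917 ≈ 2.553.
ΔG contributes k·ΔG = (−$388 billion) / 0.3917 ≈ −$990.6 billion.
ΔT of +$354 billion changes first-round spending by −c·ΔT = −$279.66 billion, contributing k·(−c·ΔT) = (−$279.66 billion) / 0.3917 ≈ −$714 billion.
Net ΔY = k(ΔG − c·ΔT) = (−$667.66 billion) / 0.3917 ≈ −$1,705 billion.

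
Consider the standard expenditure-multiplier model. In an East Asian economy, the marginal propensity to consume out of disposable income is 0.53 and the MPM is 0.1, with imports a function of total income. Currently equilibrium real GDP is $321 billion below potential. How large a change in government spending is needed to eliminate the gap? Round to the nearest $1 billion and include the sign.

Spending multiplier = 1/(1 − c + m) = 1/(1 − 0.53 + 0.1) = 1/0.57 ≈ 1.754.
Need ΔY = +$321 billion, so ΔG = ΔY/k = (+$321 billion) × 0.57 ≈ +$183 billion.
The government should increase government spending by $183 billion.

+$183 billion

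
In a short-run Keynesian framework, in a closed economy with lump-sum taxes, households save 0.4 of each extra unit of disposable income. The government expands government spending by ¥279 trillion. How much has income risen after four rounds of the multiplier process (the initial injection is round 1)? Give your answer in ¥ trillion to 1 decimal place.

¥607.1 trillion

MPC = 1 − MPS = 1 − 0.4 = 0.6.
Round 1 adds ΔG = ¥279 trillion; each later round is MPC = 0.6 times the previous.
After 4 rounds: 279 + 167.4 + 100.44 + 60.264 = ΔG·(1 − c^4)/(1 − c) = 279 × (1 − 0.1296)/0.4 ≈ ¥607.1 trillion.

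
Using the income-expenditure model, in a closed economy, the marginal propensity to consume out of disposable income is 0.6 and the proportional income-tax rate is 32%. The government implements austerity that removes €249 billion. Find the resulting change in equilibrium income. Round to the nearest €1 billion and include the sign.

−€421 billion

Government-spending multiplier = 1/(1 − c(1−t)) = 1/(1 − 0.6×0.68) = 1/0.592 ≈ 1.689.
ΔY = k × ΔG = (−€249 billion) / 0.592 ≈ −€421 billion.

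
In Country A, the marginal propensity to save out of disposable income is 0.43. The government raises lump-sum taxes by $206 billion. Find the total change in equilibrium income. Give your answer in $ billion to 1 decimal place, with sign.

−$273.1 billion

MPC = 1 − MPS = 1 − 0.43 = 0.57.
A lump-sum tax change of +$206 billion shifts disposable income by −$206 billion; first-round consumption changes by −c × ΔT = −0.57 × (+$206 billion) = −$117.42 billion.
Expenditure multiplier = 1/(1 − MPC) = 1/(1 − 0.57) = 1/0.43 ≈ 2.326.
The tax multiplier is −c × k ≈ −1.326, so ΔY = k × (−c·ΔT) = (−$117.42 billion) / 0.43 ≈ −$273.1 billion.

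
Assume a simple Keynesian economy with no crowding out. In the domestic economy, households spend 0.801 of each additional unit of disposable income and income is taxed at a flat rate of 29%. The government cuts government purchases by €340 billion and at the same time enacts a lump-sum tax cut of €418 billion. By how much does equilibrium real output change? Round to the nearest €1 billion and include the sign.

Expenditure multiplier = 1/(1 − c(1−t)) = 1/(1 − 0.801×0.71) = 1/0.43129 ≈ 2.319.
ΔG contributes k·ΔG = (−€340 billion) / 0.43129 ≈ −€788.3 billion.
ΔT of −€418 billion changes first-round spending by −c·ΔT = +€334.818 billion, contributing k·(−c·ΔT) = (+€334.818 billion) / 0.43129 ≈ +€776.3 billion.
Net ΔY = k(ΔG − c·ΔT) = (−€5.182 billion) / 0.43129 ≈ −€12 billion.

−€12 billion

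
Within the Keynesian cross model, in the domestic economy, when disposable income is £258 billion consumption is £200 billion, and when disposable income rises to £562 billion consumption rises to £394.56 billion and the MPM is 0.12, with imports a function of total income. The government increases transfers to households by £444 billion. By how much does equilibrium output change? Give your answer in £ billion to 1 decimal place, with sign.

MPC = ΔC/ΔYd = (394.56 − 200)/(562 − 258) = 194.56/304 = 0.64.
The transfer change shifts disposable income by +£444 billion, so first-round consumption changes by c·ΔTR = 0.64 × (+£444 billion) = +£284.16 billion.
Expenditure multiplier = 1/(1 − c + m) = 1/(1 − 0.64 + 0.12) = 1/0.48 ≈ 2.083.
The transfer multiplier is c × k ≈ 1.333, so ΔY = k × (c·ΔTR) = (+£284.16 billion) / 0.48 = +£592 billion.

+£592.0 billion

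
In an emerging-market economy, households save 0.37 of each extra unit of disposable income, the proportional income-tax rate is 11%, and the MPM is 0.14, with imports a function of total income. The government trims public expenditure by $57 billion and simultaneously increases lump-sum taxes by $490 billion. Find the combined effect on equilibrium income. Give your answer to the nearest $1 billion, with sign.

−$631 billion

MPC = 1 − MPS = 1 − 0.37 = 0.63.
Expenditure multiplier = 1/(1 − c(1−t) + m) = 1/(1 − 0.63×0.89 + 0.14) = 1/0.5793 ≈ 1.726.
ΔG contributes k·ΔG = (−$57 billion) / 0.5793 ≈ −$98.4 billion.
ΔT of +$490 billion changes first-round spending by −c·ΔT = −$308.7 billion, contributing k·(−c·ΔT) = (−$308.7 billion) / 0.5793 ≈ −$532.9 billion.
Net ΔY = k(ΔG − c·ΔT) = (−$365.7 billion) / 0.5793 ≈ −$631 billion.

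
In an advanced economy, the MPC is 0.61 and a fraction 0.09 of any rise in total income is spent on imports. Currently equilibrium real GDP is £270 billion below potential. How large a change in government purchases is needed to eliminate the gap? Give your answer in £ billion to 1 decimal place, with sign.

+£129.6 billion

Spending multiplier = 1/(1 − c + m) = 1/(1 − 0.61 + 0.09) = 1/0.48 ≈ 2.083.
Need ΔY = +£270 billion, so ΔG = ΔY/k = (+£270 billion) × 0.48 = +£129.6 billion.
The government should increase government purchases by £129.6 billion.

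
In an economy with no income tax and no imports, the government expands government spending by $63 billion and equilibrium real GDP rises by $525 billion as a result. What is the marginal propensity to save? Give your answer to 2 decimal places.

0.12

Implied spending multiplier k = ΔY/ΔG = 525/63 ≈ 8.3333.
Since k = 1/(1 − MPC), MPC = 1 − 1/k = 1 − ΔG/ΔY = 1 − 63/525 = 0.88.
MPS = 1 − MPC = 0.12.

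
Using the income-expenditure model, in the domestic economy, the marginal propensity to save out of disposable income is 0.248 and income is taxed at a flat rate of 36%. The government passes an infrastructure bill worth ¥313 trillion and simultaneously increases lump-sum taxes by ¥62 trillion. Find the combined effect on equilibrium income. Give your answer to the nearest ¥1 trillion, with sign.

+¥514 trillion

MPC = 1 − MPS = 1 − 0.248 = 0.752.
Expenditure multiplier = 1/(1 − c(1−t)) = 1/(1 − 0.752×0.64) = 1/0.51872 ≈ 1.928.
ΔG contributes k·ΔG = (+¥313 trillion) / 0.51872 ≈ +¥603.4 trillion.
ΔT of +¥62 trillion changes first-round spending by −c·ΔT = −¥46.624 trillion, contributing k·(−c·ΔT) = (−¥46.624 trillion) / 0.51872 ≈ −¥89.9 trillion.
Net ΔY = k(ΔG − c·ΔT) = (+¥266.376 trillion) / 0.51872 ≈ +¥514 trillion.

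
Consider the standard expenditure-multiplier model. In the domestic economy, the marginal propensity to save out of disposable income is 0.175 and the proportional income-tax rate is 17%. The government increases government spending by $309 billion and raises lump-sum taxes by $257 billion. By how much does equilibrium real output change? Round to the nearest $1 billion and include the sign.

+$308 billion

MPC = 1 − MPS = 1 − 0.175 = 0.825.
Expenditure multiplier = 1/(1 − c(1−t)) = 1/(1 − 0.825×0.83) = 1/0.31525 ≈ 3.172.
ΔG contributes k·ΔG = (+$309 billion) / 0.31525 ≈ +$980.2 billion.
ΔT of +$257 billion changes first-round spending by −c·ΔT = −$212.025 billion, contributing k·(−c·ΔT) = (−$212.025 billion) / 0.31525 ≈ −$672.6 billion.
Net ΔY = k(ΔG − c·ΔT) = (+$96.975 billion) / 0.31525 ≈ +$308 billion.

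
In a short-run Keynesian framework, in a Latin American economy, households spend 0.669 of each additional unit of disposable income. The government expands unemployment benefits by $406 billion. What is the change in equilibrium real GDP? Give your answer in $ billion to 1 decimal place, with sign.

+$820.6 billion

The transfer change shifts disposable income by +$406 billion, so first-round consumption changes by c·ΔTR = 0.669 × (+$406 billion) = +$271.614 billion.
Expenditure multiplier = 1/(1 − MPC) = 1/(1 − 0.669) = 1/0.331 ≈ 3.021.
The transfer multiplier is c × k ≈ 2.021, so ΔY = k × (c·ΔTR) = (+$271.614 billion) / 0.331 ≈ +$820.6 billion.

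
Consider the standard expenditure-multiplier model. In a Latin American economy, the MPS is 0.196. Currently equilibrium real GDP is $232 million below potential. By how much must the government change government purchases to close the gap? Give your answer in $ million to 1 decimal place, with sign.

MPC = 1 − MPS = 1 − 0.196 = 0.804.
Spending multiplier = 1/(1 − MPC) = 1/(1 − 0.804) = 1/0.196 ≈ 5.102.
Need ΔY = +$232 million, so ΔG = ΔY/k = (+$232 million) × 0.196 ≈ +$45.5 million.
The government should increase government purchases by $45.5 million.

+$45.5 million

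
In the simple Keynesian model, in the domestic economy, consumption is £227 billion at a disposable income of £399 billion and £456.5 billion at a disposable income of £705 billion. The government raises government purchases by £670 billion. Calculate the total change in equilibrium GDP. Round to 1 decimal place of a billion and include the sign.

MPC = ΔC/ΔYd = (456.5 − 227)/(705 − 399) = 229.5/306 = 0.75.
Spending multiplier = 1/(1 − MPC) = 1/(1 − 0.75) = 1/0.25 = 4.
ΔY = k × ΔG = (+£670 billion) / 0.25 = +£2,680 billion.

+£2,680.0 billion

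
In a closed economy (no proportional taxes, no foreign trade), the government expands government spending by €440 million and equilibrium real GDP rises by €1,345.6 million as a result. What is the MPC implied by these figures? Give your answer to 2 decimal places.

0.67

Implied spending multiplier k = ΔY/ΔG = 1,345.6/440 ≈ 3.0582.
Since k = 1/(1 − MPC), MPC = 1 − 1/k = 1 − ΔG/ΔY = 1 − 440/1,345.6 ≈ 0.67.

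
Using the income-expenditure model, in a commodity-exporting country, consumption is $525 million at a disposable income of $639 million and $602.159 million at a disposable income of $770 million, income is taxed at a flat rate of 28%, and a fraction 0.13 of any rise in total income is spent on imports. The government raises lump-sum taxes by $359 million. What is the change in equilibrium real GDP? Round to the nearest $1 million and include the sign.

−$300 million

MPC = ΔC/ΔYd = (602.159 − 525)/(770 − 639) = 77.159/131 = 0.589.
A lump-sum tax change of +$359 million shifts disposable income by −$359 million; first-round consumption changes by −c × ΔT = −0.589 × (+$359 million) = −$211.451 million.
Expenditure multiplier = 1/(1 − c(1−t) + m) = 1/(1 − 0.589×0.72 + 0.13) = 1/0.70592 ≈ 1.417.
The tax multiplier is −c × k ≈ −0.834, so ΔY = k × (−c·ΔT) = (−$211.451 million) / 0.70592 ≈ −$300 million.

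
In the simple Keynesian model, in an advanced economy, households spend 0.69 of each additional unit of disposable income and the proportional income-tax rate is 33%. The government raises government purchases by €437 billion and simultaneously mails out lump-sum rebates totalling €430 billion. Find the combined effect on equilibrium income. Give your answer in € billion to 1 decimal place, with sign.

Expenditure multiplier = 1/(1 − c(1−t)) = 1/(1 − 0.69×0.67) = 1/0.5377 ≈ 1.86.
ΔG contributes k·ΔG = (+€437 billion) / 0.5377 ≈ +€812.7 billion.
ΔT of −€430 billion changes first-round spending by −c·ΔT = +€296.7 billion, contributing k·(−c·ΔT) = (+€296.7 billion) / 0.5377 ≈ +€551.8 billion.
Net ΔY = k(ΔG − c·ΔT) = (+€733.7 billion) / 0.5377 ≈ +€1,364.5 billion.

+€1,364.5 billion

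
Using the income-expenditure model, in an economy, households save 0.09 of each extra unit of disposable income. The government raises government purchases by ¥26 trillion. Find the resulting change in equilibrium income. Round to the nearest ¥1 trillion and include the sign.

MPC = 1 − MPS = 1 − 0.09 = 0.91.
Expenditure multiplier = 1/(1 − MPC) = 1/(1 − 0.91) = 1/0.09 ≈ 11.111.
ΔY = k × ΔG = (+¥26 trillion) / 0.09 ≈ +¥289 trillion.

+¥289 trillion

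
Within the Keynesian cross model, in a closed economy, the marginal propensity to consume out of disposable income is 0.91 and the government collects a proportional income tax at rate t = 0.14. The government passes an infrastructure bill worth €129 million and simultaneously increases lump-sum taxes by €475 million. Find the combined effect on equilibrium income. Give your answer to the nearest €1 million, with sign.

−€1,395 million

Expenditure multiplier = 1/(1 − c(1−t)) = 1/(1 − 0.91×0.86) = 1/0.2174 ≈ 4.6.
ΔG contributes k·ΔG = (+€129 million) / 0.2174 ≈ +€593.4 million.
ΔT of +€475 million changes first-round spending by −c·ΔT = −€432.25 million, contributing k·(−c·ΔT) = (−€432.25 million) / 0.2174 ≈ −€1,988.3 million.
Net ΔY = k(ΔG − c·ΔT) = (−€303.25 million) / 0.2174 ≈ −€1,395 million.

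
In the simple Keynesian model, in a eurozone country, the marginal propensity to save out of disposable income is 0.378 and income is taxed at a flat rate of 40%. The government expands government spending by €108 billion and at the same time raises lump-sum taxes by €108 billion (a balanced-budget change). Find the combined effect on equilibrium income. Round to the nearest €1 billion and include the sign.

MPC = 1 − MPS = 1 − 0.378 = 0.622.
Expenditure multiplier = 1/(1 − c(1−t)) = 1/(1 − 0.622×0.6) = 1/0.6268 ≈ 1.595.
ΔG contributes k·ΔG = (+€108 billion) / 0.6268 ≈ +€172.3 billion.
ΔT of +€108 billion changes first-round spending by −c·ΔT = −€67.176 billion, contributing k·(−c·ΔT) = (−€67.176 billion) / 0.6268 ≈ −€107.2 billion.
Net ΔY = k(ΔG − c·ΔT) = (+€40.824 billion) / 0.6268 ≈ +€65 billion.

+€65 billion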